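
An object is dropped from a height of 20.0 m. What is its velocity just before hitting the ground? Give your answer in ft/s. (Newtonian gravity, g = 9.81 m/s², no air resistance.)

v = √(2gh) = √(2 × 9.81 × 20.0) = 19.8091 m/s
v = 19.8091 m/s / 0.3048 = 64.99 ft/s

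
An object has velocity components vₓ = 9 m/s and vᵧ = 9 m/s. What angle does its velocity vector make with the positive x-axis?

θ = arctan(vᵧ/vₓ) = arctan(9/9) = 45.0°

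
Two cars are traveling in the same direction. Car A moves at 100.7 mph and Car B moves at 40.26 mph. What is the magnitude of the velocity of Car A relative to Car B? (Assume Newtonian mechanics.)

v_rel = |v_A - v_B| = |100.7 - 40.26| = 60.44 mph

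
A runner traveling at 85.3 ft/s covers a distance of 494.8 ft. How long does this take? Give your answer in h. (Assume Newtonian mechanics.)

d = 494.8 ft × 0.3048 = 150.815 m
v = 85.3 ft/s × 0.3048 = 25.9994 m/s
t = d / v = 150.815 / 25.9994 = 5.80071 s
t = 5.80071 s / 3600.0 = 0.001611 h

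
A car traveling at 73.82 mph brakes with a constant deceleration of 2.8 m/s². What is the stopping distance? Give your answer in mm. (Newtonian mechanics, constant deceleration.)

v₀ = 73.82 mph × 0.44704 = 33.0005 m/s
d = v₀² / (2a) = 33.0005² / (2 × 2.8) = 1089.03 / 5.6 = 194.47 m
d = 194.47 m / 0.001 = 194500 mm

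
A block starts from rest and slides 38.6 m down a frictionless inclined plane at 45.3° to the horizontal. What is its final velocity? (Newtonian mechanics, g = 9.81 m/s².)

a = g sin(θ) = 9.81 × sin(45.3°) = 6.9729 m/s²
v = √(2ad) = √(2 × 6.9729 × 38.6) = 23.2 m/s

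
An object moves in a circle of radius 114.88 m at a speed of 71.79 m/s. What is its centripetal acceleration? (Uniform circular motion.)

a_c = v²/r = 71.79²/114.88 = 5153.8041/114.88 = 44.86 m/s²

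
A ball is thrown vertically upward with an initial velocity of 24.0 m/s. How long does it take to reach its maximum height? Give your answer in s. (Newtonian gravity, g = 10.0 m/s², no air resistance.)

t_up = v₀ / g = 24.0 / 10.0 = 2.4 s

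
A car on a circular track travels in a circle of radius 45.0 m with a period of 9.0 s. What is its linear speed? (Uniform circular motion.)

v = 2πr/T = 2π×45.0/9.0 = 31.42 m/s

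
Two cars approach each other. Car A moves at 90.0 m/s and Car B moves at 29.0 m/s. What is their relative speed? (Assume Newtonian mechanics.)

v_rel = v_A + v_B = 90.0 + 29.0 = 119.0 m/s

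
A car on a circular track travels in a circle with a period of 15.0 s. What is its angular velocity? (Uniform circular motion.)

ω = 2π/T = 2π/15.0 = 0.4189 rad/s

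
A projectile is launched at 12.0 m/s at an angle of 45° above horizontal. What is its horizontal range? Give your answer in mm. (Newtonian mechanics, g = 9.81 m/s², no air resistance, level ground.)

R = v₀² × sin(2θ) / g = 12.0² × sin(2 × 45°) / 9.81 = 144.0 × 1.0 / 9.81 = 14.6789 m
R = 14.6789 m / 0.001 = 14680 mm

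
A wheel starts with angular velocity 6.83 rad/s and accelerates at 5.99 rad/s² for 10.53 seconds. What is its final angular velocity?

ω = ω₀ + αt = 6.83 + 5.99 × 10.53 = 69.9 rad/s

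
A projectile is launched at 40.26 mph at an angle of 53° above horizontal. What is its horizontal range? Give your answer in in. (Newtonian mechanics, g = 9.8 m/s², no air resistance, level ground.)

v₀ = 40.26 mph × 0.44704 = 17.9978 m/s
R = v₀² × sin(2θ) / g = 17.9978² × sin(2 × 53°) / 9.8 = 323.921 × 0.961262 / 9.8 = 31.7727 m
R = 31.7727 m / 0.0254 = 1251 in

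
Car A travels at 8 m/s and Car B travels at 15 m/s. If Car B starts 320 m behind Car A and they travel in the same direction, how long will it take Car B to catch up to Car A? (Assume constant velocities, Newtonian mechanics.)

Relative speed: v_rel = 15 - 8 = 7 m/s
Time to catch: t = d₀/v_rel = 320/7 = 45.71 s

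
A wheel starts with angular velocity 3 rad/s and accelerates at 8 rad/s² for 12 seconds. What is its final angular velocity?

ω = ω₀ + αt = 3 + 8 × 12 = 99 rad/s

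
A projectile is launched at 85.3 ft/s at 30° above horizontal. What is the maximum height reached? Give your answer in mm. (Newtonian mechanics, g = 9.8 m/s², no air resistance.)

v₀ = 85.3 ft/s × 0.3048 = 25.9994 m/s
H = v₀² × sin²(θ) / (2g) = 25.9994² × sin(30°)² / (2 × 9.8) = 675.969 × 0.25 / 19.6 = 8.62205 m
H = 8.62205 m / 0.001 = 8622 mm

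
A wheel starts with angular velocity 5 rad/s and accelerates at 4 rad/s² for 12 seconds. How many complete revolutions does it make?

θ = ω₀t + ½αt² = 5×12 + ½×4×12² = 348.0 rad
Total revolutions = θ/(2π) = 348.0/(2π) = 55.39
Complete revolutions = ⌊55.39⌋ = 55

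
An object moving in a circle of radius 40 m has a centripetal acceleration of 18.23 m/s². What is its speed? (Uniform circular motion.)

v = √(a_c × r) = √(18.23 × 40) = 27.0 m/s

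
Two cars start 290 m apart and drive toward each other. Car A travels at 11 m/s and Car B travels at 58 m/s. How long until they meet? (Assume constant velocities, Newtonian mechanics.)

Combined speed: v_combined = 11 + 58 = 69 m/s
Time to meet: t = d/v_combined = 290/69 = 4.2 s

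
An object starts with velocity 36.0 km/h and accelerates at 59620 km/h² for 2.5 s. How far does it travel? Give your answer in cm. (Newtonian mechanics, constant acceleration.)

v₀ = 36.0 km/h × 0.2777777777777778 = 10.0 m/s
a = 59620 km/h² × 7.716049382716049e-05 = 4.60031 m/s²
d = v₀ × t + ½ × a × t² = 10.0 × 2.5 + 0.5 × 4.60031 × 2.5² = 39.376 m
d = 39.376 m / 0.01 = 3938 cm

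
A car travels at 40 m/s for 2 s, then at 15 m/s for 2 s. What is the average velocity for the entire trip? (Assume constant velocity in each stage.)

d₁ = v₁t₁ = 40 × 2 = 80 m
d₂ = v₂t₂ = 15 × 2 = 30 m
d_total = 110 m, t_total = 4 s
v_avg = d_total/t_total = 110/4 = 27.5 m/s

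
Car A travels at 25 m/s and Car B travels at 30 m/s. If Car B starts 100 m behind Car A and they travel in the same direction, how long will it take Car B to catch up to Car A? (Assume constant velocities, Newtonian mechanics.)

Relative speed: v_rel = 30 - 25 = 5 m/s
Time to catch: t = d₀/v_rel = 100/5 = 20.0 s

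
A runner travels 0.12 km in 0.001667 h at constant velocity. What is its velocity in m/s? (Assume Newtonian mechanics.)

d = 0.12 km × 1000.0 = 120.0 m
t = 0.001667 h × 3600.0 = 6.0012 s
v = d / t = 120.0 / 6.0012 = 20.0 m/s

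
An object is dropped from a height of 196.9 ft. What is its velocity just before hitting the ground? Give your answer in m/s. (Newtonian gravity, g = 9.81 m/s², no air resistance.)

h = 196.9 ft × 0.3048 = 60.0151 m
v = √(2gh) = √(2 × 9.81 × 60.0151) = 34.31 m/s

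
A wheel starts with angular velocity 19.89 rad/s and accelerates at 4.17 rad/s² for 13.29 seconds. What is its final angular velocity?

ω = ω₀ + αt = 19.89 + 4.17 × 13.29 = 75.31 rad/s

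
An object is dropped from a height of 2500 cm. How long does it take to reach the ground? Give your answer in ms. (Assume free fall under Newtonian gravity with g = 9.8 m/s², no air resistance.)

h = 2500 cm × 0.01 = 25.0 m
t = √(2h/g) = √(2 × 25.0 / 9.8) = 2.25877 s
t = 2.25877 s / 0.001 = 2259 ms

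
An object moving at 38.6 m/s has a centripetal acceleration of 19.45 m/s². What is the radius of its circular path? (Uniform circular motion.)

r = v²/a_c = 38.6²/19.45 = 76.6 m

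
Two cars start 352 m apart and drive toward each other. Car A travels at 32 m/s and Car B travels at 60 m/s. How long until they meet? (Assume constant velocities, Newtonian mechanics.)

Combined speed: v_combined = 32 + 60 = 92 m/s
Time to meet: t = d/v_combined = 352/92 = 3.83 s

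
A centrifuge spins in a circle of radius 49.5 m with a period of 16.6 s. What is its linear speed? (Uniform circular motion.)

v = 2πr/T = 2π×49.5/16.6 = 18.74 m/s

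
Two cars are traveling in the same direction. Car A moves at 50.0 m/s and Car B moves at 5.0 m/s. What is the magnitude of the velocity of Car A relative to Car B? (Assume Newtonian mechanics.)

v_rel = |v_A - v_B| = |50.0 - 5.0| = 45.0 m/s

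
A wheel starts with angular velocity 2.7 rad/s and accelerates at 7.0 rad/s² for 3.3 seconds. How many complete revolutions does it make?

θ = ω₀t + ½αt² = 2.7×3.3 + ½×7.0×3.3² = 47.025 rad
Total revolutions = θ/(2π) = 47.025/(2π) = 7.48
Complete revolutions = ⌊7.48⌋ = 7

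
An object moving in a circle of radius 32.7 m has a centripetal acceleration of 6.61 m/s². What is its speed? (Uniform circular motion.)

v = √(a_c × r) = √(6.61 × 32.7) = 14.7 m/s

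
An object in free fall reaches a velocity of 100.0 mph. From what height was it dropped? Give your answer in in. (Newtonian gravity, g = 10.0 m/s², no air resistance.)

v = 100.0 mph × 0.44704 = 44.704 m/s
h = v² / (2g) = 44.704² / (2 × 10.0) = 99.9224 m
h = 99.9224 m / 0.0254 = 3934 in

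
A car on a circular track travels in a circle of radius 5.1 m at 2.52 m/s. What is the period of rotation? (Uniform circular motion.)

T = 2πr/v = 2π×5.1/2.52 = 12.72 s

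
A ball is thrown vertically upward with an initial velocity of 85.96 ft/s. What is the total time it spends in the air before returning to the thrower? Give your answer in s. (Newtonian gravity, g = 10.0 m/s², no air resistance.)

v₀ = 85.96 ft/s × 0.3048 = 26.2006 m/s
t_total = 2 × v₀ / g = 2 × 26.2006 / 10.0 = 5.24 s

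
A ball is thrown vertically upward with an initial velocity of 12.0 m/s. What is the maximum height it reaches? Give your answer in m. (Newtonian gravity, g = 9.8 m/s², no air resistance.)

h_max = v₀² / (2g) = 12.0² / (2 × 9.8) = 144.0 / 19.6 = 7.347 m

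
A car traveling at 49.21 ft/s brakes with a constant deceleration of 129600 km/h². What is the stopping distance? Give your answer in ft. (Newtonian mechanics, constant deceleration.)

v₀ = 49.21 ft/s × 0.3048 = 14.9992 m/s
a = 129600 km/h² × 7.716049382716049e-05 = 10.0 m/s²
d = v₀² / (2a) = 14.9992² / (2 × 10.0) = 224.976 / 20.0 = 11.2488 m
d = 11.2488 m / 0.3048 = 36.91 ft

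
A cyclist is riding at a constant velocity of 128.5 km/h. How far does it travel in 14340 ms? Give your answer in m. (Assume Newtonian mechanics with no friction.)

v = 128.5 km/h × 0.2777777777777778 = 35.6944 m/s
t = 14340 ms × 0.001 = 14.34 s
d = v × t = 35.6944 × 14.34 = 511.9 m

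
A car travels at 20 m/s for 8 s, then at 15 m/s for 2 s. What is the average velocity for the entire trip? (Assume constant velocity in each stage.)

d₁ = v₁t₁ = 20 × 8 = 160 m
d₂ = v₂t₂ = 15 × 2 = 30 m
d_total = 190 m, t_total = 10 s
v_avg = d_total/t_total = 190/10 = 19.0 m/s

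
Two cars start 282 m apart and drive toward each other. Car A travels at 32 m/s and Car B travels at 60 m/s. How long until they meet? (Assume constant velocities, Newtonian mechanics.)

Combined speed: v_combined = 32 + 60 = 92 m/s
Time to meet: t = d/v_combined = 282/92 = 3.07 s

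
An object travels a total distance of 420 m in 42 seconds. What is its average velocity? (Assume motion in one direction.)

v_avg = Δd / Δt = 420 / 42 = 10.0 m/s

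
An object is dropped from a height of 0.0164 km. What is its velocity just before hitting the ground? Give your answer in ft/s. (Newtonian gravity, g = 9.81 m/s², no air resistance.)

h = 0.0164 km × 1000.0 = 16.4 m
v = √(2gh) = √(2 × 9.81 × 16.4) = 17.9379 m/s
v = 17.9379 m/s / 0.3048 = 58.85 ft/s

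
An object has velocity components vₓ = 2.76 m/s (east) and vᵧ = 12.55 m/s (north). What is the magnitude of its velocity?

|v| = √(vₓ² + vᵧ²) = √(2.76² + 12.55²) = √(165.1201) = 12.85 m/s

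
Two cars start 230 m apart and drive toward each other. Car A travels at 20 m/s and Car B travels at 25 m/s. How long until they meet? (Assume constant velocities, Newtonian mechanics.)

Combined speed: v_combined = 20 + 25 = 45 m/s
Time to meet: t = d/v_combined = 230/45 = 5.11 s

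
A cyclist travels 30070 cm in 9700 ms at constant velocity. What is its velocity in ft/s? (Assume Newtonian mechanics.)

d = 30070 cm × 0.01 = 300.7 m
t = 9700 ms × 0.001 = 9.7 s
v = d / t = 300.7 / 9.7 = 31.0 m/s
v = 31.0 m/s / 0.3048 = 101.7 ft/s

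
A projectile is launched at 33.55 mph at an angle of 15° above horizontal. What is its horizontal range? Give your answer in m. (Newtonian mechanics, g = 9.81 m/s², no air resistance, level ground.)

v₀ = 33.55 mph × 0.44704 = 14.9982 m/s
R = v₀² × sin(2θ) / g = 14.9982² × sin(2 × 15°) / 9.81 = 224.946 × 0.5 / 9.81 = 11.47 m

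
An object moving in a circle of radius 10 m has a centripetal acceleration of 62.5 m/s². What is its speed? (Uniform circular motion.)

v = √(a_c × r) = √(62.5 × 10) = 25.0 m/s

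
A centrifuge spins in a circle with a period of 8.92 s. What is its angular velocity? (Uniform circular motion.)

ω = 2π/T = 2π/8.92 = 0.7044 rad/s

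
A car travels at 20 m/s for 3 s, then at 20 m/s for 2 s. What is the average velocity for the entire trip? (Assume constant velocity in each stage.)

d₁ = v₁t₁ = 20 × 3 = 60 m
d₂ = v₂t₂ = 20 × 2 = 40 m
d_total = 100 m, t_total = 5 s
v_avg = d_total/t_total = 100/5 = 20.0 m/s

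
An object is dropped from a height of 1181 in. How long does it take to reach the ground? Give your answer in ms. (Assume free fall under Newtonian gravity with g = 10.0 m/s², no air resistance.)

h = 1181 in × 0.0254 = 29.9974 m
t = √(2h/g) = √(2 × 29.9974 / 10.0) = 2.44938 s
t = 2.44938 s / 0.001 = 2449 ms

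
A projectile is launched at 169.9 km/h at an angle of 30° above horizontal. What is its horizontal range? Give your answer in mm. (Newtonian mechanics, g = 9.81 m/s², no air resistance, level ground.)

v₀ = 169.9 km/h × 0.2777777777777778 = 47.1944 m/s
R = v₀² × sin(2θ) / g = 47.1944² × sin(2 × 30°) / 9.81 = 2227.31 × 0.866025 / 9.81 = 196.627 m
R = 196.627 m / 0.001 = 196600 mm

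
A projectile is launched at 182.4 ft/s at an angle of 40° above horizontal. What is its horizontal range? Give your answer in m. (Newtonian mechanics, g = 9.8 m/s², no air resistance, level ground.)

v₀ = 182.4 ft/s × 0.3048 = 55.5955 m/s
R = v₀² × sin(2θ) / g = 55.5955² × sin(2 × 40°) / 9.8 = 3090.86 × 0.984808 / 9.8 = 310.6 m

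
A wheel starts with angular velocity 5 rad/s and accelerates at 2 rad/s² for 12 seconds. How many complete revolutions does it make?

θ = ω₀t + ½αt² = 5×12 + ½×2×12² = 204.0 rad
Total revolutions = θ/(2π) = 204.0/(2π) = 32.47
Complete revolutions = ⌊32.47⌋ = 32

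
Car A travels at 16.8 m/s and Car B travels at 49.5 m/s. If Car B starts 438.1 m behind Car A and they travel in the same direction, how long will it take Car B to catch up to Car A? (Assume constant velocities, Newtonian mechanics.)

Relative speed: v_rel = 49.5 - 16.8 = 32.7 m/s
Time to catch: t = d₀/v_rel = 438.1/32.7 = 13.4 s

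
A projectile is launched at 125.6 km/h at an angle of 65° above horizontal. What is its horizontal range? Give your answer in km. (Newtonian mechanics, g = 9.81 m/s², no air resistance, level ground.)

v₀ = 125.6 km/h × 0.2777777777777778 = 34.8889 m/s
R = v₀² × sin(2θ) / g = 34.8889² × sin(2 × 65°) / 9.81 = 1217.24 × 0.766044 / 9.81 = 95.0519 m
R = 95.0519 m / 1000.0 = 0.09505 km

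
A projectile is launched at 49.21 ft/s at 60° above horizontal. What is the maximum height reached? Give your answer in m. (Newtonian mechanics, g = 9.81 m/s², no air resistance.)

v₀ = 49.21 ft/s × 0.3048 = 14.9992 m/s
H = v₀² × sin²(θ) / (2g) = 14.9992² × sin(60°)² / (2 × 9.81) = 224.976 × 0.75 / 19.62 = 8.6 m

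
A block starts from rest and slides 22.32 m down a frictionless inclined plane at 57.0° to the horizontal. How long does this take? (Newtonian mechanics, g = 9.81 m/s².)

a = g sin(θ) = 9.81 × sin(57.0°) = 8.2274 m/s²
t = √(2d/a) = √(2 × 22.32 / 8.2274) = 2.33 s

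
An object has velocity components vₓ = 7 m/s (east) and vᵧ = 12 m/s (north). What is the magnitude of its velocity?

|v| = √(vₓ² + vᵧ²) = √(7² + 12²) = √(193) = 13.89 m/s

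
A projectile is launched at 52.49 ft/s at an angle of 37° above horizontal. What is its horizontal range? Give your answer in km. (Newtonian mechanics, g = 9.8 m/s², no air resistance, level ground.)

v₀ = 52.49 ft/s × 0.3048 = 15.999 m/s
R = v₀² × sin(2θ) / g = 15.999² × sin(2 × 37°) / 9.8 = 255.968 × 0.961262 / 9.8 = 25.1074 m
R = 25.1074 m / 1000.0 = 0.02511 km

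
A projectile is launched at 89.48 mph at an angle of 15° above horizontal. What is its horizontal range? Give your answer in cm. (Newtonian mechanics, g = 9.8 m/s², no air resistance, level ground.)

v₀ = 89.48 mph × 0.44704 = 40.0011 m/s
R = v₀² × sin(2θ) / g = 40.0011² × sin(2 × 15°) / 9.8 = 1600.09 × 0.5 / 9.8 = 81.6372 m
R = 81.6372 m / 0.01 = 8164 cm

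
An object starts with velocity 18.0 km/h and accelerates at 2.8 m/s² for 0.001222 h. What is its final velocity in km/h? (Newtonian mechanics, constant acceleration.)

v₀ = 18.0 km/h × 0.2777777777777778 = 5.0 m/s
t = 0.001222 h × 3600.0 = 4.3992 s
v = v₀ + a × t = 5.0 + 2.8 × 4.3992 = 17.3178 m/s
v = 17.3178 m/s / 0.2777777777777778 = 62.34 km/h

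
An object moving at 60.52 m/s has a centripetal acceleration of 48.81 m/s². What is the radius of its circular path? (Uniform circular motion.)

r = v²/a_c = 60.52²/48.81 = 75.04 m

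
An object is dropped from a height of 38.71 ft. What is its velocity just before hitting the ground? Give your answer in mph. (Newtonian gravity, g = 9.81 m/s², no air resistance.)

h = 38.71 ft × 0.3048 = 11.7988 m
v = √(2gh) = √(2 × 9.81 × 11.7988) = 15.2149 m/s
v = 15.2149 m/s / 0.44704 = 34.03 mph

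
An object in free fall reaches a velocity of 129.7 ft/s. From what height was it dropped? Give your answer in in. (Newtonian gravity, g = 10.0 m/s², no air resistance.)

v = 129.7 ft/s × 0.3048 = 39.5326 m/s
h = v² / (2g) = 39.5326² / (2 × 10.0) = 78.1413 m
h = 78.1413 m / 0.0254 = 3076 in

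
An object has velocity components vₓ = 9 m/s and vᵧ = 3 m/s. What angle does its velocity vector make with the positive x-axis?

θ = arctan(vᵧ/vₓ) = arctan(3/9) = 18.43°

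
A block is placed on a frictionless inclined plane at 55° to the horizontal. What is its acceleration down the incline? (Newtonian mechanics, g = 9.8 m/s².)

a = g sin(θ) = 9.8 × sin(55°) = 9.8 × 0.8192 = 8.03 m/s²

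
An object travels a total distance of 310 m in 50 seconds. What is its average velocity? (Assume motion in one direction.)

v_avg = Δd / Δt = 310 / 50 = 6.2 m/s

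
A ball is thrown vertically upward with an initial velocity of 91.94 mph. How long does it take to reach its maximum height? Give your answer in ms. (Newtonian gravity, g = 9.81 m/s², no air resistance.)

v₀ = 91.94 mph × 0.44704 = 41.1009 m/s
t_up = v₀ / g = 41.1009 / 9.81 = 4.18969 s
t_up = 4.18969 s / 0.001 = 4190 ms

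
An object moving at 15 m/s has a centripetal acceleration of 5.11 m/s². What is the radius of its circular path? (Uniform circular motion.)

r = v²/a_c = 15²/5.11 = 44.03 m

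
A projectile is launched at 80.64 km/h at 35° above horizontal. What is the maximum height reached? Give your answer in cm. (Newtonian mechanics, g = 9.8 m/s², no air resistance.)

v₀ = 80.64 km/h × 0.2777777777777778 = 22.4 m/s
H = v₀² × sin²(θ) / (2g) = 22.4² × sin(35°)² / (2 × 9.8) = 501.76 × 0.32899 / 19.6 = 8.42214 m
H = 8.42214 m / 0.01 = 842.2 cm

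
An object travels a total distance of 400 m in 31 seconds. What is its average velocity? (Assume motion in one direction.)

v_avg = Δd / Δt = 400 / 31 = 12.9 m/s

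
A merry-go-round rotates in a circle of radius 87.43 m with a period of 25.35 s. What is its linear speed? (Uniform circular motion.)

v = 2πr/T = 2π×87.43/25.35 = 21.67 m/s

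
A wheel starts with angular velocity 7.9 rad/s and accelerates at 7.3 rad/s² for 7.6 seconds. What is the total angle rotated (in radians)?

θ = ω₀t + ½αt² = 7.9×7.6 + ½×7.3×7.6² = 270.86 rad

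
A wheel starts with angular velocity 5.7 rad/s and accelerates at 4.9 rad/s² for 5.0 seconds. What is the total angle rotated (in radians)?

θ = ω₀t + ½αt² = 5.7×5.0 + ½×4.9×5.0² = 89.75 rad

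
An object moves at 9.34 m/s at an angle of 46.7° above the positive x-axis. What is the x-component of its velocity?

vₓ = v cos(θ) = 9.34 × cos(46.7°) = 6.41 m/s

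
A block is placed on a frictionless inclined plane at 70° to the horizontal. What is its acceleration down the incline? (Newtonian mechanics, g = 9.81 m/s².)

a = g sin(θ) = 9.81 × sin(70°) = 9.81 × 0.9397 = 9.22 m/s²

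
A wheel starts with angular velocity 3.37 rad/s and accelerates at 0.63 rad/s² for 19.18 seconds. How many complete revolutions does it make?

θ = ω₀t + ½αt² = 3.37×19.18 + ½×0.63×19.18² = 180.516406 rad
Total revolutions = θ/(2π) = 180.516406/(2π) = 28.73
Complete revolutions = ⌊28.73⌋ = 28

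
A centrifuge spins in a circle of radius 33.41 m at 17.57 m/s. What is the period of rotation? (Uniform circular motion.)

T = 2πr/v = 2π×33.41/17.57 = 11.95 s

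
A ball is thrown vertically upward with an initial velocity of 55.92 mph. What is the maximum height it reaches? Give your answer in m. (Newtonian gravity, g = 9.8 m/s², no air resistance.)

v₀ = 55.92 mph × 0.44704 = 24.9985 m/s
h_max = v₀² / (2g) = 24.9985² / (2 × 9.8) = 624.925 / 19.6 = 31.88 m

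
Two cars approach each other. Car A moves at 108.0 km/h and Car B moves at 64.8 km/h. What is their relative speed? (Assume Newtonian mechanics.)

v_rel = v_A + v_B = 108.0 + 64.8 = 172.8 km/h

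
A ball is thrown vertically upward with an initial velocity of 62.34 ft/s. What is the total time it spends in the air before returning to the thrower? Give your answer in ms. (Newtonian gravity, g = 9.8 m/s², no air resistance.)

v₀ = 62.34 ft/s × 0.3048 = 19.0012 m/s
t_total = 2 × v₀ / g = 2 × 19.0012 / 9.8 = 3.8778 s
t_total = 3.8778 s / 0.001 = 3878 ms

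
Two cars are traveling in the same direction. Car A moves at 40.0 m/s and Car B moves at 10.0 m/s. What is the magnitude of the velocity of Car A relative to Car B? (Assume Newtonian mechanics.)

v_rel = |v_A - v_B| = |40.0 - 10.0| = 30.0 m/s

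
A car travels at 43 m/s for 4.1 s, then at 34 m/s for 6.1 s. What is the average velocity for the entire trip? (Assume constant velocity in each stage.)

d₁ = v₁t₁ = 43 × 4.1 = 176.3 m
d₂ = v₂t₂ = 34 × 6.1 = 207.4 m
d_total = 383.7 m, t_total = 10.2 s
v_avg = d_total/t_total = 383.7/10.2 = 37.62 m/s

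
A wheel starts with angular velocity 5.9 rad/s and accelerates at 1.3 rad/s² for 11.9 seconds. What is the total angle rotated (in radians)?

θ = ω₀t + ½αt² = 5.9×11.9 + ½×1.3×11.9² = 162.26 rad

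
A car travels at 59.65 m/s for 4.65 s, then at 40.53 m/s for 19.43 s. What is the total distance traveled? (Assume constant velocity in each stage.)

d₁ = v₁t₁ = 59.65 × 4.65 = 277.3725 m
d₂ = v₂t₂ = 40.53 × 19.43 = 787.4979 m
d_total = 277.3725 + 787.4979 = 1064.87 m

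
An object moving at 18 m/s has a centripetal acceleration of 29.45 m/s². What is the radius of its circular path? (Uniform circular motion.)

r = v²/a_c = 18²/29.45 = 11.0 m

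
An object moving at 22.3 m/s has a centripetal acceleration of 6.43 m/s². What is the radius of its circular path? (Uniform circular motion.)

r = v²/a_c = 22.3²/6.43 = 77.34 m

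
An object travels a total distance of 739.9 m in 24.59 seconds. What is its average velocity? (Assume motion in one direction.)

v_avg = Δd / Δt = 739.9 / 24.59 = 30.09 m/s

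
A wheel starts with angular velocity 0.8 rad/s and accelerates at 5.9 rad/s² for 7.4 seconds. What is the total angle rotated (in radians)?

θ = ω₀t + ½αt² = 0.8×7.4 + ½×5.9×7.4² = 167.46 rad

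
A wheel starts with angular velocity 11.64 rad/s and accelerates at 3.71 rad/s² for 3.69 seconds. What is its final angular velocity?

ω = ω₀ + αt = 11.64 + 3.71 × 3.69 = 25.33 rad/s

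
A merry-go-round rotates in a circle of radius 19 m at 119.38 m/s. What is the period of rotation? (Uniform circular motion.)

T = 2πr/v = 2π×19/119.38 = 1.0 s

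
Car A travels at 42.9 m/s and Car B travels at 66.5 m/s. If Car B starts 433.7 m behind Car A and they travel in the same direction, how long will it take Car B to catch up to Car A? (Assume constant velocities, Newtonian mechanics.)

Relative speed: v_rel = 66.5 - 42.9 = 23.6 m/s
Time to catch: t = d₀/v_rel = 433.7/23.6 = 18.38 s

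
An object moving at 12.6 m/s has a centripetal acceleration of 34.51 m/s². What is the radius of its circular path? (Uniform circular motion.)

r = v²/a_c = 12.6²/34.51 = 4.6 m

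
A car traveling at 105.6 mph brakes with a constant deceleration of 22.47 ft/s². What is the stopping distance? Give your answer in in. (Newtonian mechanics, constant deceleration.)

v₀ = 105.6 mph × 0.44704 = 47.2074 m/s
a = 22.47 ft/s² × 0.3048 = 6.84886 m/s²
d = v₀² / (2a) = 47.2074² / (2 × 6.84886) = 2228.54 / 13.6977 = 162.694 m
d = 162.694 m / 0.0254 = 6405 in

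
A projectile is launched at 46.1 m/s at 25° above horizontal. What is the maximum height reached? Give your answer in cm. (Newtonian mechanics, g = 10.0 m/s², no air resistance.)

H = v₀² × sin²(θ) / (2g) = 46.1² × sin(25°)² / (2 × 10.0) = 2125.21 × 0.178606 / 20.0 = 18.9788 m
H = 18.9788 m / 0.01 = 1898 cm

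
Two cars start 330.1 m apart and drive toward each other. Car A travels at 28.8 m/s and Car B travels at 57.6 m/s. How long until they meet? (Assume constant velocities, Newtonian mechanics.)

Combined speed: v_combined = 28.8 + 57.6 = 86.4 m/s
Time to meet: t = d/v_combined = 330.1/86.4 = 3.82 s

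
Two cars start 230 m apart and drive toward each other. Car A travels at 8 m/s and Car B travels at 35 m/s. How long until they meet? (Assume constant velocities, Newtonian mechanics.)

Combined speed: v_combined = 8 + 35 = 43 m/s
Time to meet: t = d/v_combined = 230/43 = 5.35 s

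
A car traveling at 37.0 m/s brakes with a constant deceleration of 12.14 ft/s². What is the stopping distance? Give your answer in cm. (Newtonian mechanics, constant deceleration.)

a = 12.14 ft/s² × 0.3048 = 3.70027 m/s²
d = v₀² / (2a) = 37.0² / (2 × 3.70027) = 1369.0 / 7.40054 = 184.987 m
d = 184.987 m / 0.01 = 18500 cm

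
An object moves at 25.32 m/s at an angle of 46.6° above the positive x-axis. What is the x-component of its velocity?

vₓ = v cos(θ) = 25.32 × cos(46.6°) = 17.4 m/s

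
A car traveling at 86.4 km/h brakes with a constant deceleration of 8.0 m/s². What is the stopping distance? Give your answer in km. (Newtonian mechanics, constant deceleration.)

v₀ = 86.4 km/h × 0.2777777777777778 = 24.0 m/s
d = v₀² / (2a) = 24.0² / (2 × 8.0) = 576.0 / 16.0 = 36.0 m
d = 36.0 m / 1000.0 = 0.036 km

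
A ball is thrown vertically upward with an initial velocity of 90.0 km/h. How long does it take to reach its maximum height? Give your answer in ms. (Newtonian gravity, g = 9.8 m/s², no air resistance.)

v₀ = 90.0 km/h × 0.2777777777777778 = 25.0 m/s
t_up = v₀ / g = 25.0 / 9.8 = 2.55102 s
t_up = 2.55102 s / 0.001 = 2551 ms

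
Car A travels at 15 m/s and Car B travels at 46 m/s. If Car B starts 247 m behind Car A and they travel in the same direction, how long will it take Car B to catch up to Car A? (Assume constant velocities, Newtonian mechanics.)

Relative speed: v_rel = 46 - 15 = 31 m/s
Time to catch: t = d₀/v_rel = 247/31 = 7.97 s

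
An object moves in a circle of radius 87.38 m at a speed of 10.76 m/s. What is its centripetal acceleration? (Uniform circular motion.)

a_c = v²/r = 10.76²/87.38 = 115.7776/87.38 = 1.32 m/s²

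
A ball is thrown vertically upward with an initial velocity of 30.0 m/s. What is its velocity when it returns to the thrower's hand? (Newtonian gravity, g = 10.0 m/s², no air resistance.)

By conservation of energy (no air resistance), the ball returns to the throw height with the same speed as launch, but directed downward.
|v_ground| = v₀ = 30.0 m/s
v_ground = 30.0 m/s (downward)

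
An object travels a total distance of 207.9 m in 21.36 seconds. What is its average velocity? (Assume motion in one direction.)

v_avg = Δd / Δt = 207.9 / 21.36 = 9.73 m/s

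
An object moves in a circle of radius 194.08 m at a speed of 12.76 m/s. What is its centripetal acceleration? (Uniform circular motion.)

a_c = v²/r = 12.76²/194.08 = 162.8176/194.08 = 0.84 m/s²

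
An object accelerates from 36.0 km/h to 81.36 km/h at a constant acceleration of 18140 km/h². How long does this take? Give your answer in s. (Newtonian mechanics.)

v₀ = 36.0 km/h × 0.2777777777777778 = 10.0 m/s
v = 81.36 km/h × 0.2777777777777778 = 22.6 m/s
a = 18140 km/h² × 7.716049382716049e-05 = 1.39969 m/s²
t = (v - v₀) / a = (22.6 - 10.0) / 1.39969 = 9.002 s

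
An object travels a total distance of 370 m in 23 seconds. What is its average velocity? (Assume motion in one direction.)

v_avg = Δd / Δt = 370 / 23 = 16.09 m/s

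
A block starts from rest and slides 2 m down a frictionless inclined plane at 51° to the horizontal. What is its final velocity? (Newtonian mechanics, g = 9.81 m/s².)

a = g sin(θ) = 9.81 × sin(51°) = 7.6238 m/s²
v = √(2ad) = √(2 × 7.6238 × 2) = 5.52 m/s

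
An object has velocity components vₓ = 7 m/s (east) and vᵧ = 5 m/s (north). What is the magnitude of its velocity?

|v| = √(vₓ² + vᵧ²) = √(7² + 5²) = √(74) = 8.6 m/s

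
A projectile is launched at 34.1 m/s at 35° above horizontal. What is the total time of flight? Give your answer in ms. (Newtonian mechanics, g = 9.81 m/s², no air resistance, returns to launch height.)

T = 2 × v₀ × sin(θ) / g = 2 × 34.1 × sin(35°) / 9.81 = 2 × 34.1 × 0.573576 / 9.81 = 3.98755 s
T = 3.98755 s / 0.001 = 3988 ms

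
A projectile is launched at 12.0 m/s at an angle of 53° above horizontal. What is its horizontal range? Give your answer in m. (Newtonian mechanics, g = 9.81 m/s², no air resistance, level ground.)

R = v₀² × sin(2θ) / g = 12.0² × sin(2 × 53°) / 9.81 = 144.0 × 0.961262 / 9.81 = 14.11 m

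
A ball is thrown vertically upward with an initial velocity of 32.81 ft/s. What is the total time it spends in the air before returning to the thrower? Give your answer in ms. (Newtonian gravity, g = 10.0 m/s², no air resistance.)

v₀ = 32.81 ft/s × 0.3048 = 10.0005 m/s
t_total = 2 × v₀ / g = 2 × 10.0005 / 10.0 = 2.0001 s
t_total = 2.0001 s / 0.001 = 2000 ms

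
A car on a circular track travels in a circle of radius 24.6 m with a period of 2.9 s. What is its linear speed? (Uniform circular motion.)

v = 2πr/T = 2π×24.6/2.9 = 53.3 m/s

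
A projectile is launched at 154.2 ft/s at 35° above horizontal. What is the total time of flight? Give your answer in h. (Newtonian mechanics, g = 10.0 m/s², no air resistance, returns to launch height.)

v₀ = 154.2 ft/s × 0.3048 = 47.0002 m/s
T = 2 × v₀ × sin(θ) / g = 2 × 47.0002 × sin(35°) / 10.0 = 2 × 47.0002 × 0.573576 / 10.0 = 5.39164 s
T = 5.39164 s / 3600.0 = 0.001498 h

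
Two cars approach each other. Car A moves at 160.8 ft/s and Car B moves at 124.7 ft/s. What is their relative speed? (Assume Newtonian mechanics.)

v_rel = v_A + v_B = 160.8 + 124.7 = 285.5 ft/s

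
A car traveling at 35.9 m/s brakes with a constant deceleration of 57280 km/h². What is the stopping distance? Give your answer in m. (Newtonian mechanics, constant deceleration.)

a = 57280 km/h² × 7.716049382716049e-05 = 4.41975 m/s²
d = v₀² / (2a) = 35.9² / (2 × 4.41975) = 1288.81 / 8.8395 = 145.8 m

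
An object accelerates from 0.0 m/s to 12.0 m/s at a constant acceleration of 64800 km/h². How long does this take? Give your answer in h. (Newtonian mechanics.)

a = 64800 km/h² × 7.716049382716049e-05 = 5.0 m/s²
t = (v - v₀) / a = (12.0 - 0.0) / 5.0 = 2.4 s
t = 2.4 s / 3600.0 = 0.0006667 h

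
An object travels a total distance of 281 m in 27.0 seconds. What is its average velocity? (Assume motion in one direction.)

v_avg = Δd / Δt = 281 / 27.0 = 10.41 m/s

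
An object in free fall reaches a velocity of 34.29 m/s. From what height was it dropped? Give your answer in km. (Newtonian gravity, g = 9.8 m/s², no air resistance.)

h = v² / (2g) = 34.29² / (2 × 9.8) = 59.99 m
h = 59.99 m / 1000.0 = 0.05999 km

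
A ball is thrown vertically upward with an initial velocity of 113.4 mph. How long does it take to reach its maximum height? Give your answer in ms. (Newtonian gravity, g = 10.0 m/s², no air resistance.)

v₀ = 113.4 mph × 0.44704 = 50.6943 m/s
t_up = v₀ / g = 50.6943 / 10.0 = 5.06943 s
t_up = 5.06943 s / 0.001 = 5069 ms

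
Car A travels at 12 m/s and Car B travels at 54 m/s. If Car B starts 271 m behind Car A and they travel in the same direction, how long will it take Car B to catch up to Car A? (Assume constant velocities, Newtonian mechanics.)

Relative speed: v_rel = 54 - 12 = 42 m/s
Time to catch: t = d₀/v_rel = 271/42 = 6.45 s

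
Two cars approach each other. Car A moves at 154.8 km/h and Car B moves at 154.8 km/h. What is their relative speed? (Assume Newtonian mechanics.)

v_rel = v_A + v_B = 154.8 + 154.8 = 309.6 km/h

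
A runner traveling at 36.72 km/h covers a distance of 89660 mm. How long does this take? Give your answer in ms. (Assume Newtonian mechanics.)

d = 89660 mm × 0.001 = 89.66 m
v = 36.72 km/h × 0.2777777777777778 = 10.2 m/s
t = d / v = 89.66 / 10.2 = 8.7902 s
t = 8.7902 s / 0.001 = 8790 ms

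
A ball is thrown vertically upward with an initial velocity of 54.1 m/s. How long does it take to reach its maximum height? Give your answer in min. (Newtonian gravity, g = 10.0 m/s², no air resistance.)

t_up = v₀ / g = 54.1 / 10.0 = 5.41 s
t_up = 5.41 s / 60.0 = 0.09017 min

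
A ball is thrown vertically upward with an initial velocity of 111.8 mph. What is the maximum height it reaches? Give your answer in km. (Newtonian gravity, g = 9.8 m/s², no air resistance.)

v₀ = 111.8 mph × 0.44704 = 49.9791 m/s
h_max = v₀² / (2g) = 49.9791² / (2 × 9.8) = 2497.91 / 19.6 = 127.444 m
h_max = 127.444 m / 1000.0 = 0.1274 km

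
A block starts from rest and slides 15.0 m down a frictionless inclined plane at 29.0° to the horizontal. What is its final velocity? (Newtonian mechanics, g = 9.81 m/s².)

a = g sin(θ) = 9.81 × sin(29.0°) = 4.756 m/s²
v = √(2ad) = √(2 × 4.756 × 15.0) = 11.94 m/s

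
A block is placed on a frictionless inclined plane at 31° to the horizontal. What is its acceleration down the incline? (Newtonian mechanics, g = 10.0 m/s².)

a = g sin(θ) = 10.0 × sin(31°) = 10.0 × 0.515 = 5.15 m/s²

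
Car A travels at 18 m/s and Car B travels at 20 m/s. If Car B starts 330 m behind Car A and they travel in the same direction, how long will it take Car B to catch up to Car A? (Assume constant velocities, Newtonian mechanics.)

Relative speed: v_rel = 20 - 18 = 2 m/s
Time to catch: t = d₀/v_rel = 330/2 = 165.0 s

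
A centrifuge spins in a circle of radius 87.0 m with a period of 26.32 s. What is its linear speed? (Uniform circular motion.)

v = 2πr/T = 2π×87.0/26.32 = 20.77 m/s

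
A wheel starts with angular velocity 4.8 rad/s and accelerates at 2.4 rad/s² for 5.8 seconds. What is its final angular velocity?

ω = ω₀ + αt = 4.8 + 2.4 × 5.8 = 18.72 rad/s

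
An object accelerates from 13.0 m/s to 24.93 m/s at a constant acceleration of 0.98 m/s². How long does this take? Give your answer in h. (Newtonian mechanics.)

t = (v - v₀) / a = (24.93 - 13.0) / 0.98 = 12.1735 s
t = 12.1735 s / 3600.0 = 0.003382 h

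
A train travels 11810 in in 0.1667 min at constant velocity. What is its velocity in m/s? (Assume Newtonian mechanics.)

d = 11810 in × 0.0254 = 299.974 m
t = 0.1667 min × 60.0 = 10.002 s
v = d / t = 299.974 / 10.002 = 29.99 m/s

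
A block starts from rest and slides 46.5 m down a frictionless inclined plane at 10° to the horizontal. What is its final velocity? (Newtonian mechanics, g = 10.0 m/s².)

a = g sin(θ) = 10.0 × sin(10°) = 1.7365 m/s²
v = √(2ad) = √(2 × 1.7365 × 46.5) = 12.71 m/s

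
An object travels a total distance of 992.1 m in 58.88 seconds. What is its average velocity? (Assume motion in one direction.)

v_avg = Δd / Δt = 992.1 / 58.88 = 16.85 m/s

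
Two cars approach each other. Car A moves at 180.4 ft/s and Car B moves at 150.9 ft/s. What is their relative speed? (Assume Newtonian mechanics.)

v_rel = v_A + v_B = 180.4 + 150.9 = 331.3 ft/s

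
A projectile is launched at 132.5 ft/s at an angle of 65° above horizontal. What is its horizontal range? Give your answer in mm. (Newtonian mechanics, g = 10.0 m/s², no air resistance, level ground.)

v₀ = 132.5 ft/s × 0.3048 = 40.386 m/s
R = v₀² × sin(2θ) / g = 40.386² × sin(2 × 65°) / 10.0 = 1631.03 × 0.766044 / 10.0 = 124.944 m
R = 124.944 m / 0.001 = 124900 mm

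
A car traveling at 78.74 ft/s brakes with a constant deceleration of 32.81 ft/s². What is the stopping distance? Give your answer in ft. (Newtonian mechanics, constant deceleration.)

v₀ = 78.74 ft/s × 0.3048 = 24.0 m/s
a = 32.81 ft/s² × 0.3048 = 10.0005 m/s²
d = v₀² / (2a) = 24.0² / (2 × 10.0005) = 576.0 / 20.001 = 28.7986 m
d = 28.7986 m / 0.3048 = 94.48 ft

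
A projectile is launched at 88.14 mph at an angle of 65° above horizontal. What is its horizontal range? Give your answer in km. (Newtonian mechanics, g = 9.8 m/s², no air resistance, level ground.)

v₀ = 88.14 mph × 0.44704 = 39.4021 m/s
R = v₀² × sin(2θ) / g = 39.4021² × sin(2 × 65°) / 9.8 = 1552.53 × 0.766044 / 9.8 = 121.358 m
R = 121.358 m / 1000.0 = 0.1214 km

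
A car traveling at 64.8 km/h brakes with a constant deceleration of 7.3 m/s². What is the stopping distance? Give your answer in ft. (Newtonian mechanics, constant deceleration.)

v₀ = 64.8 km/h × 0.2777777777777778 = 18.0 m/s
d = v₀² / (2a) = 18.0² / (2 × 7.3) = 324.0 / 14.6 = 22.1918 m
d = 22.1918 m / 0.3048 = 72.81 ft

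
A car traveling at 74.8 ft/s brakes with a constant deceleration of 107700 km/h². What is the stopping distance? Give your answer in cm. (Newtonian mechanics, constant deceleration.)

v₀ = 74.8 ft/s × 0.3048 = 22.799 m/s
a = 107700 km/h² × 7.716049382716049e-05 = 8.31019 m/s²
d = v₀² / (2a) = 22.799² / (2 × 8.31019) = 519.794 / 16.6204 = 31.2745 m
d = 31.2745 m / 0.01 = 3127 cm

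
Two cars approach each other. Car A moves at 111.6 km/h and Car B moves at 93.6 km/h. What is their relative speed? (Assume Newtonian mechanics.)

v_rel = v_A + v_B = 111.6 + 93.6 = 205.2 km/h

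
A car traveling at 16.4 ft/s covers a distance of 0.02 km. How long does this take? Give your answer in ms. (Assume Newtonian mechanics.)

d = 0.02 km × 1000.0 = 20.0 m
v = 16.4 ft/s × 0.3048 = 4.99872 m/s
t = d / v = 20.0 / 4.99872 = 4.00102 s
t = 4.00102 s / 0.001 = 4001 ms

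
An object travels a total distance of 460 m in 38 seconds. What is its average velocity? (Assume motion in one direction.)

v_avg = Δd / Δt = 460 / 38 = 12.11 m/s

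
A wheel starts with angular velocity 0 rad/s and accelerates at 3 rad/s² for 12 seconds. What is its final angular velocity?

ω = ω₀ + αt = 0 + 3 × 12 = 36 rad/s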